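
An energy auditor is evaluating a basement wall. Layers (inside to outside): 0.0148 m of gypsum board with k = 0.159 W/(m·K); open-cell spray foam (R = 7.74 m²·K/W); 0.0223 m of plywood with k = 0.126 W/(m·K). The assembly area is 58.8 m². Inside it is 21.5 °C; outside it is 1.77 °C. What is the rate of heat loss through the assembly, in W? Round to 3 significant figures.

0.0148/0.159 = 0.09308
0.0223/0.126 = 0.177
R_total = 0.09308 + 7.74 + 0.177 = 8.01 m²·K/W
Q = A·ΔT/R = 58.8 × (21.5 − 1.77) / 8.01 = 144.8 W

145 W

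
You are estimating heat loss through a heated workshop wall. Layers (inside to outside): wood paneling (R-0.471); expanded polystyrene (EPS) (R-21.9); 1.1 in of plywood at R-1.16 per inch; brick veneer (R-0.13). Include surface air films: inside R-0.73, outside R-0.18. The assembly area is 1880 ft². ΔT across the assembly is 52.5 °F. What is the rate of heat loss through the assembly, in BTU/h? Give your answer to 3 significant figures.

4000 BTU/h

1.1 × 1.16 = 1.276
R_total = 0.73 + 0.471 + 21.9 + 1.276 + 0.13 + 0.18 = 24.69 ft²·°F·h/BTU
Q = A·ΔT/R = 1880 × 52.5 / 24.69 = 3998 BTU/h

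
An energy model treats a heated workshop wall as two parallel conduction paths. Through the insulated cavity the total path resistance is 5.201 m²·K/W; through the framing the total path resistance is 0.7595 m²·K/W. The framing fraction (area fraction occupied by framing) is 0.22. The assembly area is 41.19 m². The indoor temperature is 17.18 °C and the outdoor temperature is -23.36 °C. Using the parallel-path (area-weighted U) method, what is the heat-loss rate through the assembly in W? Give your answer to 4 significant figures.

734.1 W

U_eff = 0.78/5.201 + 0.22/0.7595 = 0.14997 + 0.28966 = 0.43964
R_eff = 1/U_eff = 2.2746 m²·K/W
Q = 41.19 × (17.18 − (-23.36)) / 2.2746 = 734.12 W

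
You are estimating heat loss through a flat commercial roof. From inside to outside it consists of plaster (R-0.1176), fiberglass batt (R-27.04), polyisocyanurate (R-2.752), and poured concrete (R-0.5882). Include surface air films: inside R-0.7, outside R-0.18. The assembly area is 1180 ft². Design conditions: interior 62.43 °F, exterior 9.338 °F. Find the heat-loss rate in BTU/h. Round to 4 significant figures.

1997 BTU/h

R_total = 0.7 + 0.1176 + 27.04 + 2.752 + 0.5882 + 0.18 = 31.378 ft²·°F·h/BTU
Q = A·ΔT/R = 1180 × (62.43 − 9.338) / 31.378 = 1996.6 BTU/h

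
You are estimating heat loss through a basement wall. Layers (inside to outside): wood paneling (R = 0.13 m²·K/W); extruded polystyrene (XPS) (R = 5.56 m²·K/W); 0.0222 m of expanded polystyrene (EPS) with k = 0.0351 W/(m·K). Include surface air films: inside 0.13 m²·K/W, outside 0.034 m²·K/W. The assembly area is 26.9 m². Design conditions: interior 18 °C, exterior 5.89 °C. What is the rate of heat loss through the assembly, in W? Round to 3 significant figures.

0.0222/0.0351 = 0.6325
R_total = 0.13 + 0.13 + 5.56 + 0.6325 + 0.034 = 6.486 m²·K/W
Q = A·ΔT/R = 26.9 × (18 − 5.89) / 6.486 = 50.22 W

50.2 W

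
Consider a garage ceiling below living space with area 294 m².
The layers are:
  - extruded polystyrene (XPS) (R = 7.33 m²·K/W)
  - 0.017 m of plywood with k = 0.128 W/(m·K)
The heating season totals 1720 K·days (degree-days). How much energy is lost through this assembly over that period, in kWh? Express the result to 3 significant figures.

0.017/0.128 = 0.1328
R_total = 7.33 + 0.1328 = 7.463 m²·K/W
E = A × HDD × 24 / R / 1000 = 294 × 1720 × 24 / 7.463 / 1000 = 1626 kWh

1630 kWh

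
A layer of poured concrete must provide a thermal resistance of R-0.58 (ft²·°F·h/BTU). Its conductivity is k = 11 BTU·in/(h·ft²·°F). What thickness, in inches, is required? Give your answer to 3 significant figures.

L = R × k = 0.58 × 11 = 6.38 in

6.38 in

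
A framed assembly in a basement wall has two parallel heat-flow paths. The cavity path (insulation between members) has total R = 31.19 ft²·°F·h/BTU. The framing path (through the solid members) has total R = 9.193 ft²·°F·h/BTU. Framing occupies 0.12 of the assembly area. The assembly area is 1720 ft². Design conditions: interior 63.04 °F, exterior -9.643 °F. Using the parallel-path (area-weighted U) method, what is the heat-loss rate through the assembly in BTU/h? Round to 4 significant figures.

5159 BTU/h

U_eff = 0.88/31.19 + 0.12/9.193 = 0.028214 + 0.013053 = 0.041268
R_eff = 1/U_eff = 24.232 ft²·°F·h/BTU
Q = 1720 × (63.04 − (-9.643)) / 24.232 = 5159.1 BTU/h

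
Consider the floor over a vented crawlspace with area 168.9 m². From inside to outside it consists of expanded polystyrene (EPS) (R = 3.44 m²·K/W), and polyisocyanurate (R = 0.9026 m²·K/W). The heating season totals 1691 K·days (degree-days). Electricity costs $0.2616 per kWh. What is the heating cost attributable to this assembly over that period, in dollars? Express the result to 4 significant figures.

412.9 dollars

R_total = 3.44 + 0.9026 = 4.3426 m²·K/W
E = A × HDD × 24 / R / 1000 = 168.9 × 1691 × 24 / 4.3426 / 1000 = 1578.5 kWh
Cost = 1578.5 × 0.2616 = $412.93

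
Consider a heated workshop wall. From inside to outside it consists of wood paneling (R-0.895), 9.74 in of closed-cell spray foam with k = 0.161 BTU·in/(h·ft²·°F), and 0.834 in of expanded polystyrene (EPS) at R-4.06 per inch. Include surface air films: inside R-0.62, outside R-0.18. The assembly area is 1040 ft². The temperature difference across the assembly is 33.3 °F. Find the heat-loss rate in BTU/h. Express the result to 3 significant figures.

9.74/0.161 = 60.5
0.834 × 4.06 = 3.386
R_total = 0.62 + 0.895 + 60.5 + 3.386 + 0.18 = 65.58 ft²·°F·h/BTU
Q = A·ΔT/R = 1040 × 33.3 / 65.58 = 528.1 BTU/h

528 BTU/h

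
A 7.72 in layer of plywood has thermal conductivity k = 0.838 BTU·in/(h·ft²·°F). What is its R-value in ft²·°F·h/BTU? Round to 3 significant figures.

9.21 ft²·°F·h/BTU

R = L/k = 7.72/0.838 = 9.212 ft²·°F·h/BTU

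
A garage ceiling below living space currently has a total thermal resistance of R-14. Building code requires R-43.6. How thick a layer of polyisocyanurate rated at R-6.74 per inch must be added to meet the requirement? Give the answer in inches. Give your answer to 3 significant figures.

4.39 in

ΔR = 43.6 − 14 = 29.6 ft²·°F·h/BTU
L = ΔR / (R/in) = 29.6/6.74 = 4.392 in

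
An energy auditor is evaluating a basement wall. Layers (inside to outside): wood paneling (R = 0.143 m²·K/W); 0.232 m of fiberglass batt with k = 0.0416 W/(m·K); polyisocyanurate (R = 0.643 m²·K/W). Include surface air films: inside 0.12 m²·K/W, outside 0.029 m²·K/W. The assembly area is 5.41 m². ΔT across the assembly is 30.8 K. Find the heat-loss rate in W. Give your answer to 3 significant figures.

0.232/0.0416 = 5.577
R_total = 0.12 + 0.143 + 5.577 + 0.643 + 0.029 = 6.512 m²·K/W
Q = A·ΔT/R = 5.41 × 30.8 / 6.512 = 25.59 W

25.6 W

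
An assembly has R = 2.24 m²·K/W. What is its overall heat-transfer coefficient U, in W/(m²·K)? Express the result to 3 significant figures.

0.446 W/(m²·K)

U = 1/R = 1/2.24 = 0.4464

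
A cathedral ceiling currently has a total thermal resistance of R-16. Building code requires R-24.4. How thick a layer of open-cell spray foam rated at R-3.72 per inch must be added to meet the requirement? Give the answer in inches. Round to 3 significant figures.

2.26 in

ΔR = 24.4 − 16 = 8.4 ft²·°F·h/BTU
L = ΔR / (R/in) = 8.4/3.72 = 2.258 in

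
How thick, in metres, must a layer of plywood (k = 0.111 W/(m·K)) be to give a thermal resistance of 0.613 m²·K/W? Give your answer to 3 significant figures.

L = R·k = 0.613 × 0.111 = 0.06804 m

0.0680 m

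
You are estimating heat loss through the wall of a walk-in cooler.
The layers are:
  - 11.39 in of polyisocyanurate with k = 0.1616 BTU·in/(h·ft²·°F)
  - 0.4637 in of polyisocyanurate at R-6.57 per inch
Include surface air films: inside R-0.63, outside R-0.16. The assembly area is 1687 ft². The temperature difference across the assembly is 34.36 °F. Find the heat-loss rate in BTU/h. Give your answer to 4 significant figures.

11.39/0.1616 = 70.483
0.4637 × 6.57 = 3.0465
R_total = 0.63 + 70.483 + 3.0465 + 0.16 = 74.319 ft²·°F·h/BTU
Q = A·ΔT/R = 1687 × 34.36 / 74.319 = 779.95 BTU/h

780.0 BTU/h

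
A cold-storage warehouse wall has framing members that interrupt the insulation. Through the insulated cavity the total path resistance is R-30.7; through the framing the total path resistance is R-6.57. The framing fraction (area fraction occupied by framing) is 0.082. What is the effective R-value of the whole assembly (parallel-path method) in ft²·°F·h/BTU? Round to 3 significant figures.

23.6 ft²·°F·h/BTU

U_eff = 0.918/30.7 + 0.082/6.57 = 0.0299 + 0.01248 = 0.04238
R_eff = 1/U_eff = 23.59 ft²·°F·h/BTU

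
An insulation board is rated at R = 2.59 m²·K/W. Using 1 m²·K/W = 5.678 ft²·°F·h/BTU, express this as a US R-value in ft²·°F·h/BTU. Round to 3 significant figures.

R_US = 2.59 × 5.678 = 14.71

14.7 ft²·°F·h/BTU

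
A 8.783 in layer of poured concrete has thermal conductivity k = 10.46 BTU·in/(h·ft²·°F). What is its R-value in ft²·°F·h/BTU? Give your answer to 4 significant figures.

R = L/k = 8.783/10.46 = 0.83967 ft²·°F·h/BTU

0.8397 ft²·°F·h/BTU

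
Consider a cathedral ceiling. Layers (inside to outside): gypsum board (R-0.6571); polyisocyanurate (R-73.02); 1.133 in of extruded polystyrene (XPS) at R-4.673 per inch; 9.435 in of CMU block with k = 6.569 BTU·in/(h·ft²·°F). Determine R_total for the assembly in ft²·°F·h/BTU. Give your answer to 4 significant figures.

80.41 ft²·°F·h/BTU

1.133 × 4.673 = 5.2945
9.435/6.569 = 1.4363
R_total = 0.6571 + 73.02 + 5.2945 + 1.4363 = 80.408 ft²·°F·h/BTU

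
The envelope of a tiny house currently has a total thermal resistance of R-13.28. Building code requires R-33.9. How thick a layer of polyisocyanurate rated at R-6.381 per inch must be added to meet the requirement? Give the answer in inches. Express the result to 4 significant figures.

3.231 in

ΔR = 33.9 − 13.28 = 20.62 ft²·°F·h/BTU
L = ΔR / (R/in) = 20.62/6.381 = 3.2315 in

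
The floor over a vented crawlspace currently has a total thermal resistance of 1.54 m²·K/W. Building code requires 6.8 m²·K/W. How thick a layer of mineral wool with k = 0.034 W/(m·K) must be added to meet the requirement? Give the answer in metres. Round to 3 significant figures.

0.179 m

ΔR = 6.8 − 1.54 = 5.26 m²·K/W
L = ΔR × k = 5.26 × 0.034 = 0.1788 m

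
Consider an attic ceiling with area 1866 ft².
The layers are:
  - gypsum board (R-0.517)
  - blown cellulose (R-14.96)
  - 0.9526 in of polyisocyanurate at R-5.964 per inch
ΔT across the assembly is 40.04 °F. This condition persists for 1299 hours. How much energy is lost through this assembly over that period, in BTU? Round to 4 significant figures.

0.9526 × 5.964 = 5.6813
R_total = 0.517 + 14.96 + 5.6813 = 21.158 ft²·°F·h/BTU
Q = 1866 × 40.04 / 21.158 = 3531.2 BTU/h
E = 3531.2 × 1299 = 4587100 BTU

4587000 BTU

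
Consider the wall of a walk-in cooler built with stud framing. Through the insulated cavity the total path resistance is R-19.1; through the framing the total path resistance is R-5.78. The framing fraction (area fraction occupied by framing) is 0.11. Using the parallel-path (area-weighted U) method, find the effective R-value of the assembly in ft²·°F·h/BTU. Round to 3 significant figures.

U_eff = 0.89/19.1 + 0.11/5.78 = 0.0466 + 0.01903 = 0.06563
R_eff = 1/U_eff = 15.24 ft²·°F·h/BTU

15.2 ft²·°F·h/BTU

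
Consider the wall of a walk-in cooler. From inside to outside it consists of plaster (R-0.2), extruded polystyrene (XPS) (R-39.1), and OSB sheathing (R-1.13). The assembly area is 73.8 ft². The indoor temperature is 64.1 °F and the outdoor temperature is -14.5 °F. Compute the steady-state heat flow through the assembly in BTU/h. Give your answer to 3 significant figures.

R_total = 0.2 + 39.1 + 1.13 = 40.43 ft²·°F·h/BTU
Q = A·ΔT/R = 73.8 × (64.1 − (-14.5)) / 40.43 = 143.5 BTU/h

143 BTU/h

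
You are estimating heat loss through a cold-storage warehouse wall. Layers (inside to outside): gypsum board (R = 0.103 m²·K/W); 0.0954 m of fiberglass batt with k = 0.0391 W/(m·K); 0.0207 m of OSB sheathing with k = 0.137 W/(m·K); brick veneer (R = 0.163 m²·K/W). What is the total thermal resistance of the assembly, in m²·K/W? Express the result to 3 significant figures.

2.86 m²·K/W

0.0954/0.0391 = 2.44
0.0207/0.137 = 0.1511
R_total = 0.103 + 2.44 + 0.1511 + 0.163 = 2.857 m²·K/W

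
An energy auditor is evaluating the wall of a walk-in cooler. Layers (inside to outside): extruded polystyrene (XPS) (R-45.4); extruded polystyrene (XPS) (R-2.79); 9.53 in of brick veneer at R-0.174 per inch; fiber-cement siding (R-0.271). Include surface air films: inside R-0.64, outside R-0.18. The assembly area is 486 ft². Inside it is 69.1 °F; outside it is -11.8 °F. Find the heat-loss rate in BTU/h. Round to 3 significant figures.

9.53 × 0.174 = 1.658
R_total = 0.64 + 45.4 + 2.79 + 1.658 + 0.271 + 0.18 = 50.94 ft²·°F·h/BTU
Q = A·ΔT/R = 486 × (69.1 − (-11.8)) / 50.94 = 771.8 BTU/h

772 BTU/h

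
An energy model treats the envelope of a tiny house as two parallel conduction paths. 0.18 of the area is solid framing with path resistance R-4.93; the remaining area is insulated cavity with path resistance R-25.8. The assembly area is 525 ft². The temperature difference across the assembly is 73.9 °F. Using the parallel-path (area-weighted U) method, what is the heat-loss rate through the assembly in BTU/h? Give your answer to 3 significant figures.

U_eff = 0.82/25.8 + 0.18/4.93 = 0.03178 + 0.03651 = 0.06829
R_eff = 1/U_eff = 14.64 ft²·°F·h/BTU
Q = 525 × 73.9 / 14.64 = 2650 BTU/h

2650 BTU/h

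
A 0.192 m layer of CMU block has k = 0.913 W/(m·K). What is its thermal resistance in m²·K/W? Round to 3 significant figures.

0.210 m²·K/W

R = L/k = 0.192/0.913 = 0.2103 m²·K/W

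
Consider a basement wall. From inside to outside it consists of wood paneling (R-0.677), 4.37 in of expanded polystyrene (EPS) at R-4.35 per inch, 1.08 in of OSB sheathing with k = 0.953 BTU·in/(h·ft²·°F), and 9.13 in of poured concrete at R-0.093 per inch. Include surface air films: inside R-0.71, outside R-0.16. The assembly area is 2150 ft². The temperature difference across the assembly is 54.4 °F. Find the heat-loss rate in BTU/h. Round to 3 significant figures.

5190 BTU/h

4.37 × 4.35 = 19.01
1.08/0.953 = 1.133
9.13 × 0.093 = 0.8491
R_total = 0.71 + 0.677 + 19.01 + 1.133 + 0.8491 + 0.16 = 22.54 ft²·°F·h/BTU
Q = A·ΔT/R = 2150 × 54.4 / 22.54 = 5189 BTU/h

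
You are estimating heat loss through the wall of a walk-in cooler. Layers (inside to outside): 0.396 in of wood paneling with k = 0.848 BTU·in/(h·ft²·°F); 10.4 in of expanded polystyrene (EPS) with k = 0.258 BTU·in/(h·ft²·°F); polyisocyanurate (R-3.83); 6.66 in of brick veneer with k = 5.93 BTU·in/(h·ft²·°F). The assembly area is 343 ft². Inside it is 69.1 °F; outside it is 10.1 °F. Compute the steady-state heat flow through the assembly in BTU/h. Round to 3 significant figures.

0.396/0.848 = 0.467
10.4/0.258 = 40.31
6.66/5.93 = 1.123
R_total = 0.467 + 40.31 + 3.83 + 1.123 = 45.73 ft²·°F·h/BTU
Q = A·ΔT/R = 343 × (69.1 − 10.1) / 45.73 = 442.5 BTU/h

443 BTU/h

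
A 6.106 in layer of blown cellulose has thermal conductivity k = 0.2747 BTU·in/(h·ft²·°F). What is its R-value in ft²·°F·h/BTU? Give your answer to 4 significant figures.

22.23 ft²·°F·h/BTU

R = L/k = 6.106/0.2747 = 22.228 ft²·°F·h/BTU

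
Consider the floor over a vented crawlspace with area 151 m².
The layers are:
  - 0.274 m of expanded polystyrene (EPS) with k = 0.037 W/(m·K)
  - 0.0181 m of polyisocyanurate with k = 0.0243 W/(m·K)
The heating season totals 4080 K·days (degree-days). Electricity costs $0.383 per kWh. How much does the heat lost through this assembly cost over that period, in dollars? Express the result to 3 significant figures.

0.274/0.037 = 7.405
0.0181/0.0243 = 0.7449
R_total = 7.405 + 0.7449 = 8.15 m²·K/W
E = A × HDD × 24 / R / 1000 = 151 × 4080 × 24 / 8.15 / 1000 = 1814 kWh
Cost = 1814 × 0.383 = $694.8

695 dollars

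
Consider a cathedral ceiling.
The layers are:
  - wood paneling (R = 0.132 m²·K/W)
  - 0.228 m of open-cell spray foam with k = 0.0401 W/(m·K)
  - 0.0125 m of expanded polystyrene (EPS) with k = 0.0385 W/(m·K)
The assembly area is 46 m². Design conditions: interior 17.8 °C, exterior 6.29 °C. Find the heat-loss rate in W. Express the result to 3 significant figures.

0.228/0.0401 = 5.686
0.0125/0.0385 = 0.3247
R_total = 0.132 + 5.686 + 0.3247 = 6.142 m²·K/W
Q = A·ΔT/R = 46 × (17.8 − 6.29) / 6.142 = 86.2 W

86.2 W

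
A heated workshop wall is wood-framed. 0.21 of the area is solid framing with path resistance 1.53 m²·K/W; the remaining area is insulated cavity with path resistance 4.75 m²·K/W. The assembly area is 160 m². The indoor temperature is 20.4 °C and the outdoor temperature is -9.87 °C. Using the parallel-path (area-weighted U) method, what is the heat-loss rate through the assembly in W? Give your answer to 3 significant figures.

U_eff = 0.79/4.75 + 0.21/1.53 = 0.1663 + 0.1373 = 0.3036
R_eff = 1/U_eff = 3.294 m²·K/W
Q = 160 × (20.4 − (-9.87)) / 3.294 = 1470 W

1470 W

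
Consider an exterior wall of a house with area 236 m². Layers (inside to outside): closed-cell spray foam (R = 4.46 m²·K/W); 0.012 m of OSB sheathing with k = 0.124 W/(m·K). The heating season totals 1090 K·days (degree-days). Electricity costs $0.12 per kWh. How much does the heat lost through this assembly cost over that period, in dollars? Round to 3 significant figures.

163 dollars

0.012/0.124 = 0.09677
R_total = 4.46 + 0.09677 = 4.557 m²·K/W
E = A × HDD × 24 / R / 1000 = 236 × 1090 × 24 / 4.557 / 1000 = 1355 kWh
Cost = 1355 × 0.12 = $162.6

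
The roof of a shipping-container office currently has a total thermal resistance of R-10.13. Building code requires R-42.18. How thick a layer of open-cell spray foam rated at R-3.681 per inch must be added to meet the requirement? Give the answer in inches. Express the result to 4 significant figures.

8.707 in

ΔR = 42.18 − 10.13 = 32.05 ft²·°F·h/BTU
L = ΔR / (R/in) = 32.05/3.681 = 8.7069 in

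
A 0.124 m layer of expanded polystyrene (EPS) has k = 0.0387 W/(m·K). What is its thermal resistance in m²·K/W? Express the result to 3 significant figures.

R = L/k = 0.124/0.0387 = 3.204 m²·K/W

3.20 m²·K/W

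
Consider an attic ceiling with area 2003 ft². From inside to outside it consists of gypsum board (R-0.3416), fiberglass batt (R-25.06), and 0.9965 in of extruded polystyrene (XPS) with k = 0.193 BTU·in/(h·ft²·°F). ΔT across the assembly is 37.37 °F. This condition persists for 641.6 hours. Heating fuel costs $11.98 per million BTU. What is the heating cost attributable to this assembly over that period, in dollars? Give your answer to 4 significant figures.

18.82 dollars

0.9965/0.193 = 5.1632
R_total = 0.3416 + 25.06 + 5.1632 = 30.565 ft²·°F·h/BTU
Q = 2003 × 37.37 / 30.565 = 2449 BTU/h
E = 2449 × 641.6 = 1571300 BTU
Cost = 1571300/10⁶ × 11.98 = $18.824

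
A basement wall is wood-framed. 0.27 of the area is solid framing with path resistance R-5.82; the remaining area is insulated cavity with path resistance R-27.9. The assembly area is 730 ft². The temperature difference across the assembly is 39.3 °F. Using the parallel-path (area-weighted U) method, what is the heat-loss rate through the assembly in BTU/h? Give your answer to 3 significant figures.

U_eff = 0.73/27.9 + 0.27/5.82 = 0.02616 + 0.04639 = 0.07256
R_eff = 1/U_eff = 13.78 ft²·°F·h/BTU
Q = 730 × 39.3 / 13.78 = 2082 BTU/h

2080 BTU/h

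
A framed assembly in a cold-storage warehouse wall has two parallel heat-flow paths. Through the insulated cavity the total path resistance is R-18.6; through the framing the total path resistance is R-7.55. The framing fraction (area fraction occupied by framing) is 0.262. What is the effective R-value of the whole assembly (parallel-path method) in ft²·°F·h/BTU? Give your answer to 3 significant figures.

13.4 ft²·°F·h/BTU

U_eff = 0.738/18.6 + 0.262/7.55 = 0.03968 + 0.0347 = 0.07438
R_eff = 1/U_eff = 13.44 ft²·°F·h/BTU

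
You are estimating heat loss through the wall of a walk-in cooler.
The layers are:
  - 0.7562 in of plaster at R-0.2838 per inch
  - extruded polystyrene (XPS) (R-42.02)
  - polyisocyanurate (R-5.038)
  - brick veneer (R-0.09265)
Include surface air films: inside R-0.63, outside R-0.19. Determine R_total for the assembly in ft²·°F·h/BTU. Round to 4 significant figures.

48.19 ft²·°F·h/BTU

0.7562 × 0.2838 = 0.21461
R_total = 0.63 + 0.21461 + 42.02 + 5.038 + 0.09265 + 0.19 = 48.185 ft²·°F·h/BTU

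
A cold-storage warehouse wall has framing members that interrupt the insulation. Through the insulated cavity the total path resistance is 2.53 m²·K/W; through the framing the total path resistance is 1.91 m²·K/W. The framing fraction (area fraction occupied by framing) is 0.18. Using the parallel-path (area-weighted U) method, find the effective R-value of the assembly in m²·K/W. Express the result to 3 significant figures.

2.39 m²·K/W

U_eff = 0.82/2.53 + 0.18/1.91 = 0.3241 + 0.09424 = 0.4184
R_eff = 1/U_eff = 2.39 m²·K/W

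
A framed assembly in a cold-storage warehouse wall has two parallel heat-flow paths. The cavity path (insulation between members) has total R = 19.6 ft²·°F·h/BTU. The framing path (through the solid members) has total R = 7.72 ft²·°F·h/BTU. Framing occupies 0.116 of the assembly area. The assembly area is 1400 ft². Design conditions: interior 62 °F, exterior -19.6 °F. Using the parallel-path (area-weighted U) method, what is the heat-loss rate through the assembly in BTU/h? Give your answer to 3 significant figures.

U_eff = 0.884/19.6 + 0.116/7.72 = 0.0451 + 0.01503 = 0.06013
R_eff = 1/U_eff = 16.63 ft²·°F·h/BTU
Q = 1400 × (62 − (-19.6)) / 16.63 = 6869 BTU/h

6870 BTU/h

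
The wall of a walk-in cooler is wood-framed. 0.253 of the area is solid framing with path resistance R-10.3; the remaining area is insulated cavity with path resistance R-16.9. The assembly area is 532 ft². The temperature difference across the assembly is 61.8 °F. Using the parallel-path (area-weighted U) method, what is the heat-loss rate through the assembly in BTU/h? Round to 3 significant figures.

2260 BTU/h

U_eff = 0.747/16.9 + 0.253/10.3 = 0.0442 + 0.02456 = 0.06876
R_eff = 1/U_eff = 14.54 ft²·°F·h/BTU
Q = 532 × 61.8 / 14.54 = 2261 BTU/h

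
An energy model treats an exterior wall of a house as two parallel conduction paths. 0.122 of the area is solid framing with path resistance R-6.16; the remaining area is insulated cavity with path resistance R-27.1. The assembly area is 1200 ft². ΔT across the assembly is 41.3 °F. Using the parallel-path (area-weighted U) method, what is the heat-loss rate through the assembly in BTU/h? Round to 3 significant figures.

U_eff = 0.878/27.1 + 0.122/6.16 = 0.0324 + 0.01981 = 0.0522
R_eff = 1/U_eff = 19.16 ft²·°F·h/BTU
Q = 1200 × 41.3 / 19.16 = 2587 BTU/h

2590 BTU/h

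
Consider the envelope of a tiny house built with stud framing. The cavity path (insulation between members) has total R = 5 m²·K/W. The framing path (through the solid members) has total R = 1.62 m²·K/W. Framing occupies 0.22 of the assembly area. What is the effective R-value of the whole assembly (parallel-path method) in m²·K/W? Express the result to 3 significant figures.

3.43 m²·K/W

U_eff = 0.78/5 + 0.22/1.62 = 0.156 + 0.1358 = 0.2918
R_eff = 1/U_eff = 3.427 m²·K/W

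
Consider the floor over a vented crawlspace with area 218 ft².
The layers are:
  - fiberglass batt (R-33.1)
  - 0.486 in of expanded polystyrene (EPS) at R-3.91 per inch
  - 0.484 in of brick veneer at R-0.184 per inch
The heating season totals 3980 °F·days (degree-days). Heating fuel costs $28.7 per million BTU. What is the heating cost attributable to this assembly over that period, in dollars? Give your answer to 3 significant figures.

17.0 dollars

0.486 × 3.91 = 1.9
0.484 × 0.184 = 0.08906
R_total = 33.1 + 1.9 + 0.08906 = 35.09 ft²·°F·h/BTU
E = A × HDD × 24 / R = 218 × 3980 × 24 / 35.09 = 593400 BTU
Cost = 593400/10⁶ × 28.7 = $17.03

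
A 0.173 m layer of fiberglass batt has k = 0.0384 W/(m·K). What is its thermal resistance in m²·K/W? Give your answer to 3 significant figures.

4.51 m²·K/W

R = L/k = 0.173/0.0384 = 4.505 m²·K/W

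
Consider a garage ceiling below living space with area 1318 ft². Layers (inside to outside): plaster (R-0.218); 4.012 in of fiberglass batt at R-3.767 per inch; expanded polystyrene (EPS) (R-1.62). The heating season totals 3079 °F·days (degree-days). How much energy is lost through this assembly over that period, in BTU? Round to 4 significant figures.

5746000 BTU

4.012 × 3.767 = 15.113
R_total = 0.218 + 15.113 + 1.62 = 16.951 ft²·°F·h/BTU
E = A × HDD × 24 / R = 1318 × 3079 × 24 / 16.951 = 5745600 BTU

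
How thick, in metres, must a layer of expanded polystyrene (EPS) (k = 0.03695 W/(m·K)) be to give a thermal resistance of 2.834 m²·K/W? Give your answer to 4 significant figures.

0.1047 m

L = R·k = 2.834 × 0.03695 = 0.10472 m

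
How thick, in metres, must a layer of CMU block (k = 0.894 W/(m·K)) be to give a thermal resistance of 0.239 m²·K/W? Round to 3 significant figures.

L = R·k = 0.239 × 0.894 = 0.2137 m

0.214 m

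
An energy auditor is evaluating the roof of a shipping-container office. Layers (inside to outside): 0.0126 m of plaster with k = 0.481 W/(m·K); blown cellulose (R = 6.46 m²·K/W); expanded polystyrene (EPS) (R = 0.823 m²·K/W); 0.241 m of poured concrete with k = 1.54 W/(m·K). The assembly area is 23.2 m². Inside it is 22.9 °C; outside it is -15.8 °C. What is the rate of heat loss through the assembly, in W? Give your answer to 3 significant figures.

120 W

0.0126/0.481 = 0.0262
0.241/1.54 = 0.1565
R_total = 0.0262 + 6.46 + 0.823 + 0.1565 = 7.466 m²·K/W
Q = A·ΔT/R = 23.2 × (22.9 − (-15.8)) / 7.466 = 120.3 W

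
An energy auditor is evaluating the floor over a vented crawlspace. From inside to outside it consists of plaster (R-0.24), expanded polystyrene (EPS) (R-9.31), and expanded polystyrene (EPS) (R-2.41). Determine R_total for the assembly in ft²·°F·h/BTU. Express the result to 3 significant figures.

12.0 ft²·°F·h/BTU

R_total = 0.24 + 9.31 + 2.41 = 11.96 ft²·°F·h/BTU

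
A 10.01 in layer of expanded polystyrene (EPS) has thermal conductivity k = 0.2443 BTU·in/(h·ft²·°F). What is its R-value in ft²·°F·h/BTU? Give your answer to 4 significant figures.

R = L/k = 10.01/0.2443 = 40.974 ft²·°F·h/BTU

40.97 ft²·°F·h/BTU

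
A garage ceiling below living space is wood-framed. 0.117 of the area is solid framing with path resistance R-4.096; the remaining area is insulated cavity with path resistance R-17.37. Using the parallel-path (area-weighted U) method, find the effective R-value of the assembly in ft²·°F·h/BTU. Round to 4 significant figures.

U_eff = 0.883/17.37 + 0.117/4.096 = 0.050835 + 0.028564 = 0.079399
R_eff = 1/U_eff = 12.595 ft²·°F·h/BTU

12.59 ft²·°F·h/BTU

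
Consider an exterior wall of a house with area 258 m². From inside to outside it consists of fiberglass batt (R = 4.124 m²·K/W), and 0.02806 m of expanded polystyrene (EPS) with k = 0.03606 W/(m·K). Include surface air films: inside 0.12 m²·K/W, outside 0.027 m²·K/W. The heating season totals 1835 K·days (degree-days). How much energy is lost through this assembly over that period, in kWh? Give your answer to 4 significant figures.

2250 kWh

0.02806/0.03606 = 0.77815
R_total = 0.12 + 4.124 + 0.77815 + 0.027 = 5.0491 m²·K/W
E = A × HDD × 24 / R / 1000 = 258 × 1835 × 24 / 5.0491 / 1000 = 2250.3 kWh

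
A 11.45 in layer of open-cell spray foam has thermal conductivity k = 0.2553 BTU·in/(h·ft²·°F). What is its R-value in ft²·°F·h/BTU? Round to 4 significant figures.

R = L/k = 11.45/0.2553 = 44.849 ft²·°F·h/BTU

44.85 ft²·°F·h/BTU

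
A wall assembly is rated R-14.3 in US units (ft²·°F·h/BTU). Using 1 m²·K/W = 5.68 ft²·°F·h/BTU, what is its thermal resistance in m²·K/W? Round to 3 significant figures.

R_SI = 14.3/5.68 = 2.518

2.52 m²·K/W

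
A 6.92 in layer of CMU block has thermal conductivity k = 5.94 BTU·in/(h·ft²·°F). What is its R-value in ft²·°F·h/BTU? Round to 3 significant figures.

1.16 ft²·°F·h/BTU

R = L/k = 6.92/5.94 = 1.165 ft²·°F·h/BTU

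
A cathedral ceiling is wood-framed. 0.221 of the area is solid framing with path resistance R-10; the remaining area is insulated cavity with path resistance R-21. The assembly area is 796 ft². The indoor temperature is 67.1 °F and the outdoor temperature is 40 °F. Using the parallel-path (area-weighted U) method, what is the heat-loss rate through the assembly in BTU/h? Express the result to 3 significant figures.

U_eff = 0.779/21 + 0.221/10 = 0.0371 + 0.0221 = 0.0592
R_eff = 1/U_eff = 16.89 ft²·°F·h/BTU
Q = 796 × (67.1 − 40) / 16.89 = 1277 BTU/h

1280 BTU/h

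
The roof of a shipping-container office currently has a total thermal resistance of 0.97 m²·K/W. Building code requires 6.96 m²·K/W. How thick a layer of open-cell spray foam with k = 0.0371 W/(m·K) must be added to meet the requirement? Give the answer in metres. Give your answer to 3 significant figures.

ΔR = 6.96 − 0.97 = 5.99 m²·K/W
L = ΔR × k = 5.99 × 0.0371 = 0.2222 m

0.222 m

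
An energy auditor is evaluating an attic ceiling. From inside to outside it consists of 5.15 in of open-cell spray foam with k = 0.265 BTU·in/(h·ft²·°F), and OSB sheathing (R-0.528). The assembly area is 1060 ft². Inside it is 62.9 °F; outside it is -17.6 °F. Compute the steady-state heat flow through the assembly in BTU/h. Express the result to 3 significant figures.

5.15/0.265 = 19.43
R_total = 19.43 + 0.528 = 19.96 ft²·°F·h/BTU
Q = A·ΔT/R = 1060 × (62.9 − (-17.6)) / 19.96 = 4275 BTU/h

4270 BTU/h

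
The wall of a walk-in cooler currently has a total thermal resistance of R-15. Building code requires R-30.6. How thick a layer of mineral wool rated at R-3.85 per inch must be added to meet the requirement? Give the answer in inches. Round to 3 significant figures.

ΔR = 30.6 − 15 = 15.6 ft²·°F·h/BTU
L = ΔR / (R/in) = 15.6/3.85 = 4.052 in

4.05 in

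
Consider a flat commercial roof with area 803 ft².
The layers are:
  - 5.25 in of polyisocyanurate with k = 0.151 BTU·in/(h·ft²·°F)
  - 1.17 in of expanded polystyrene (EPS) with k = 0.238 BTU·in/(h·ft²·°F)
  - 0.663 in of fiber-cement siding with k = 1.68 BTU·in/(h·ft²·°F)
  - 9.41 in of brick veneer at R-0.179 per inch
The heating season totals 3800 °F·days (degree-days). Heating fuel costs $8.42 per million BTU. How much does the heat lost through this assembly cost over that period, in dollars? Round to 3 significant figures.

5.25/0.151 = 34.77
1.17/0.238 = 4.916
0.663/1.68 = 0.3946
9.41 × 0.179 = 1.684
R_total = 34.77 + 4.916 + 0.3946 + 1.684 = 41.76 ft²·°F·h/BTU
E = A × HDD × 24 / R = 803 × 3800 × 24 / 41.76 = 1754000 BTU
Cost = 1754000/10⁶ × 8.42 = $14.76

14.8 dollars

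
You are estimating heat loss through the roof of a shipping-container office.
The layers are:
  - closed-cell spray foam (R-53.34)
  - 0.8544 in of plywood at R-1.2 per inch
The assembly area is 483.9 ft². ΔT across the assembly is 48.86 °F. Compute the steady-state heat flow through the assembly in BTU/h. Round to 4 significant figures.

434.9 BTU/h

0.8544 × 1.2 = 1.0253
R_total = 53.34 + 1.0253 = 54.365 ft²·°F·h/BTU
Q = A·ΔT/R = 483.9 × 48.86 / 54.365 = 434.9 BTU/h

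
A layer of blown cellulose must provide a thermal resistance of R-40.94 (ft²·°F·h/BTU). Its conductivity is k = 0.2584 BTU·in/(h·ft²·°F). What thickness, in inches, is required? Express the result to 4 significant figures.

L = R × k = 40.94 × 0.2584 = 10.579 in

10.58 in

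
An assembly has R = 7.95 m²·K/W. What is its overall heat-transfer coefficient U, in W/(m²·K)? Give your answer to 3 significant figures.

0.126 W/(m²·K)

U = 1/R = 1/7.95 = 0.1258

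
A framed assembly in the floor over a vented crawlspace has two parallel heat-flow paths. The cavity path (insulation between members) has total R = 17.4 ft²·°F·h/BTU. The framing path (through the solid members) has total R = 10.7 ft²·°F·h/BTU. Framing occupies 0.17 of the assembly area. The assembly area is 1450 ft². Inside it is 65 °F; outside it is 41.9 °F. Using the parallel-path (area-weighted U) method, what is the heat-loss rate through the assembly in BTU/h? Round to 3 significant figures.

2130 BTU/h

U_eff = 0.83/17.4 + 0.17/10.7 = 0.0477 + 0.01589 = 0.06359
R_eff = 1/U_eff = 15.73 ft²·°F·h/BTU
Q = 1450 × (65 − 41.9) / 15.73 = 2130 BTU/h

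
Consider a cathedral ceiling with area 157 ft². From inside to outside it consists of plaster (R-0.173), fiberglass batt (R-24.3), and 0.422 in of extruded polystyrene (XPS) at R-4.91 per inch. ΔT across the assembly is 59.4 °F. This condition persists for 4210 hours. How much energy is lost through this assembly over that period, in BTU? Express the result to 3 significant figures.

1480000 BTU

0.422 × 4.91 = 2.072
R_total = 0.173 + 24.3 + 2.072 = 26.55 ft²·°F·h/BTU
Q = 157 × 59.4 / 26.55 = 351.3 BTU/h
E = 351.3 × 4210 = 1479000 BTU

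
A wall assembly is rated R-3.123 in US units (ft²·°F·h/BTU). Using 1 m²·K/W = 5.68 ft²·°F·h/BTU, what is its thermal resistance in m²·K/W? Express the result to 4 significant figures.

R_SI = 3.123/5.68 = 0.54982

0.5498 m²·K/W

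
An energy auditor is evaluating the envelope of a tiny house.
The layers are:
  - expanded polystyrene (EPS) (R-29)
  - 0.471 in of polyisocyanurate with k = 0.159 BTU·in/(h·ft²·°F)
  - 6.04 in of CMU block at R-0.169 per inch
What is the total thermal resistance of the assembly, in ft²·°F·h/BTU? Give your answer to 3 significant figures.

33.0 ft²·°F·h/BTU

0.471/0.159 = 2.962
6.04 × 0.169 = 1.021
R_total = 29 + 2.962 + 1.021 = 32.98 ft²·°F·h/BTU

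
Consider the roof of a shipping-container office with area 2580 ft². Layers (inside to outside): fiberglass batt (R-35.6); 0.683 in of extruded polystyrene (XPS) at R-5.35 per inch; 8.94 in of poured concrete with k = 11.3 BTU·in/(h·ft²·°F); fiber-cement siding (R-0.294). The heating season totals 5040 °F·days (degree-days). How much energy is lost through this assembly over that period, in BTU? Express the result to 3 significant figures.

0.683 × 5.35 = 3.654
8.94/11.3 = 0.7912
R_total = 35.6 + 3.654 + 0.7912 + 0.294 = 40.34 ft²·°F·h/BTU
E = A × HDD × 24 / R = 2580 × 5040 × 24 / 40.34 = 7736000 BTU

7740000 BTU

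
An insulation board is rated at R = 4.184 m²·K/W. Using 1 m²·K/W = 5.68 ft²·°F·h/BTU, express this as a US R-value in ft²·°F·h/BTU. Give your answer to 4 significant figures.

R_US = 4.184 × 5.68 = 23.765

23.77 ft²·°F·h/BTU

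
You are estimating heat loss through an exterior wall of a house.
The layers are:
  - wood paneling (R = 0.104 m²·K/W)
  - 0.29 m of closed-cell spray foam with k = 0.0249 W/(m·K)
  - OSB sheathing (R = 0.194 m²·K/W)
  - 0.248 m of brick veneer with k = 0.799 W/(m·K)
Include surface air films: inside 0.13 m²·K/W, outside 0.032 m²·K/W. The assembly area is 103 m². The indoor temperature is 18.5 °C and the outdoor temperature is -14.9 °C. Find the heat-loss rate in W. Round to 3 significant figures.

0.29/0.0249 = 11.65
0.248/0.799 = 0.3104
R_total = 0.13 + 0.104 + 11.65 + 0.194 + 0.3104 + 0.032 = 12.42 m²·K/W
Q = A·ΔT/R = 103 × (18.5 − (-14.9)) / 12.42 = 277.1 W

277 W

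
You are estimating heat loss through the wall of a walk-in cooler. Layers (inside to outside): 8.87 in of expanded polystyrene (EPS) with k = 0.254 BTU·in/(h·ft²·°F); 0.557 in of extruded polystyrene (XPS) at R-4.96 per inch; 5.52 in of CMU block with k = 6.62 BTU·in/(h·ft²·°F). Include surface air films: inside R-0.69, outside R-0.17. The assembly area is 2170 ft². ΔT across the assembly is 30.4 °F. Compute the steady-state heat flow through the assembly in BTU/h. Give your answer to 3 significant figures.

8.87/0.254 = 34.92
0.557 × 4.96 = 2.763
5.52/6.62 = 0.8338
R_total = 0.69 + 34.92 + 2.763 + 0.8338 + 0.17 = 39.38 ft²·°F·h/BTU
Q = A·ΔT/R = 2170 × 30.4 / 39.38 = 1675 BTU/h

1680 BTU/h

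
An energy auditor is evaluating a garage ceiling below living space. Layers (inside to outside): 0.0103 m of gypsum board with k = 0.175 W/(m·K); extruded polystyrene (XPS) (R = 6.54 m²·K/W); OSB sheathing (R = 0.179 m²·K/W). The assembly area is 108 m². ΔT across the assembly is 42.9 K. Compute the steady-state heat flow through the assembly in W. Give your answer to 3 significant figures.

0.0103/0.175 = 0.05886
R_total = 0.05886 + 6.54 + 0.179 = 6.778 m²·K/W
Q = A·ΔT/R = 108 × 42.9 / 6.778 = 683.6 W

684 W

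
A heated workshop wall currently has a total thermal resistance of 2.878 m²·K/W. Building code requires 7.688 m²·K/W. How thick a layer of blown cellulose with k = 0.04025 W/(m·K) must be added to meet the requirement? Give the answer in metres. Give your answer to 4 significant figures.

0.1936 m

ΔR = 7.688 − 2.878 = 4.81 m²·K/W
L = ΔR × k = 4.81 × 0.04025 = 0.1936 m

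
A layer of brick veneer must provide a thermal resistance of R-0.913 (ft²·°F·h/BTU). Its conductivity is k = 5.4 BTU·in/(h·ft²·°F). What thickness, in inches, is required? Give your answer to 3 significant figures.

4.93 in

L = R × k = 0.913 × 5.4 = 4.93 in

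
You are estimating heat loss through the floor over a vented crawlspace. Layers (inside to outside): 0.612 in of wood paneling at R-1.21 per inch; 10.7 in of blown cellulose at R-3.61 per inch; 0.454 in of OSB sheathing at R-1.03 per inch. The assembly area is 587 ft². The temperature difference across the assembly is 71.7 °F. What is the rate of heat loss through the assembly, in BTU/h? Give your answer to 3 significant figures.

1060 BTU/h

0.612 × 1.21 = 0.7405
10.7 × 3.61 = 38.63
0.454 × 1.03 = 0.4676
R_total = 0.7405 + 38.63 + 0.4676 = 39.84 ft²·°F·h/BTU
Q = A·ΔT/R = 587 × 71.7 / 39.84 = 1057 BTU/h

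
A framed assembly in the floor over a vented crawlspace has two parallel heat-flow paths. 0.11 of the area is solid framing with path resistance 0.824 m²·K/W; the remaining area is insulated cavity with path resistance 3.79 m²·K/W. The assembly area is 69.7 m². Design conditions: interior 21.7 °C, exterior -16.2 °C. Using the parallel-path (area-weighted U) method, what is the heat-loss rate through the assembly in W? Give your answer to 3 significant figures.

U_eff = 0.89/3.79 + 0.11/0.824 = 0.2348 + 0.1335 = 0.3683
R_eff = 1/U_eff = 2.715 m²·K/W
Q = 69.7 × (21.7 − (-16.2)) / 2.715 = 973 W

973 W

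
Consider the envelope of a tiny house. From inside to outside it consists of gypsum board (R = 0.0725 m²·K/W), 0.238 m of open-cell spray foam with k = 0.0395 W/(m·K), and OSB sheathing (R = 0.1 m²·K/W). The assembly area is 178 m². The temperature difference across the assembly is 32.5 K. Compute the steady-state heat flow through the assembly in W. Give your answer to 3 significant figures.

933 W

0.238/0.0395 = 6.025
R_total = 0.0725 + 6.025 + 0.1 = 6.198 m²·K/W
Q = A·ΔT/R = 178 × 32.5 / 6.198 = 933.4 W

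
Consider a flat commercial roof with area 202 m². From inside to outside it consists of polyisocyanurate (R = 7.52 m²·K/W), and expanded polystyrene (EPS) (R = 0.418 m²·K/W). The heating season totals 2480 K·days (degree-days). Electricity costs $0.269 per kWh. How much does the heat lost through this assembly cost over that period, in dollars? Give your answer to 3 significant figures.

407 dollars

R_total = 7.52 + 0.418 = 7.938 m²·K/W
E = A × HDD × 24 / R / 1000 = 202 × 2480 × 24 / 7.938 / 1000 = 1515 kWh
Cost = 1515 × 0.269 = $407.4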